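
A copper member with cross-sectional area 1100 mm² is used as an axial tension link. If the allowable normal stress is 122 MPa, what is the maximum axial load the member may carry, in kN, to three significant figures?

134 kN

P_max = σ_allow · A = 122 · 1100 = 134200 N = 134.2 kN.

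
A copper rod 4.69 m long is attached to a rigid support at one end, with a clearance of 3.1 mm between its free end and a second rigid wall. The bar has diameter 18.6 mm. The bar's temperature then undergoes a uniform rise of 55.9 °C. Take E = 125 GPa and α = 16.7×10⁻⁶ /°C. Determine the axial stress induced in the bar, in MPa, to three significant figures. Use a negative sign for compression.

-34.1 MPa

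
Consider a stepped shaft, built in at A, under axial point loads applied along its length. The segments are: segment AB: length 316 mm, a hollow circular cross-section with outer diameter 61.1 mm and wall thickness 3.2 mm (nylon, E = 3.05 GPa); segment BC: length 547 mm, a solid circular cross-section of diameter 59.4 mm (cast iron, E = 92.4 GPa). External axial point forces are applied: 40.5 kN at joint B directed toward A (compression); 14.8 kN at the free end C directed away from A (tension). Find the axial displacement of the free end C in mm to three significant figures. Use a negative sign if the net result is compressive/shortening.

Internal axial forces (sectioning from the free end, tension +): N_BC = 14.8 kN, N_AB = -25.7 kN.
A_AB = 582.1 mm².
A_BC = 2771 mm².
δ_AB = -25700·316/(582.1·3050) = -4.574 mm
δ_BC = 14800·547/(2771·92400) = 0.03162 mm
δ = Σδ_i = -4.543 mm.

-4.54 mm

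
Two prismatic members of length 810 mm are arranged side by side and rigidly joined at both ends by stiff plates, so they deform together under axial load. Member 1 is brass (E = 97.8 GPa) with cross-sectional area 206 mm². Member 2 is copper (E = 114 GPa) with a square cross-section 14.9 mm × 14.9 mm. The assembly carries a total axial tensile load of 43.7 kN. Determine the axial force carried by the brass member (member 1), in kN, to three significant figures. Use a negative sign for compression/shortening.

19.4 kN

A_2 = 222 mm².
Equal strain + equilibrium ⇒ each member carries load in proportion to AE: A₁E₁ = 20150000 N, A₂E₂ = 25310000 N, ΣAE = 45460000 N.
F₁ = P·A₁E₁/ΣAE = 43700·20150000/45460000 = 19370 N.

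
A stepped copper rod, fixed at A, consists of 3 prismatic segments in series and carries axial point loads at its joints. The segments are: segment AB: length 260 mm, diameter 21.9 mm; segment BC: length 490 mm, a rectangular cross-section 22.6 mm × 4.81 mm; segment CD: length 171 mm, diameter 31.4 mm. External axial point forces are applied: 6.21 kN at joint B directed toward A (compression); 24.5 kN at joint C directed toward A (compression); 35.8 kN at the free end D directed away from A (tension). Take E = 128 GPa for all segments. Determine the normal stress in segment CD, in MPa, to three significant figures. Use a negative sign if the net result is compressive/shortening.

Internal axial forces (sectioning from the free end, tension +): N_CD = 35.8 kN, N_BC = 11.3 kN, N_AB = 5.09 kN.
A_CD = 774.4 mm².
σ_CD = N_CD/A_CD = 35800/774.4 = 46.23 MPa.

46.2 MPa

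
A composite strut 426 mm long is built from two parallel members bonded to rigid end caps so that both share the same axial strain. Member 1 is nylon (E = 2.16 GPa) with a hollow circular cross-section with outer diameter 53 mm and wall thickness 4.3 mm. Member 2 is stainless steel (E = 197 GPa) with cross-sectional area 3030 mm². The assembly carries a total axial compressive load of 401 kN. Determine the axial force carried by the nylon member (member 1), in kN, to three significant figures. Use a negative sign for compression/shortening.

-0.952 kN

A_1 = 657.9 mm².
Equal strain + equilibrium ⇒ each member carries load in proportion to AE: A₁E₁ = 1421000 N, A₂E₂ = 596900000 N, ΣAE = 598300000 N.
F₁ = P·A₁E₁/ΣAE = -401000·1421000/598300000 = -952.4 N.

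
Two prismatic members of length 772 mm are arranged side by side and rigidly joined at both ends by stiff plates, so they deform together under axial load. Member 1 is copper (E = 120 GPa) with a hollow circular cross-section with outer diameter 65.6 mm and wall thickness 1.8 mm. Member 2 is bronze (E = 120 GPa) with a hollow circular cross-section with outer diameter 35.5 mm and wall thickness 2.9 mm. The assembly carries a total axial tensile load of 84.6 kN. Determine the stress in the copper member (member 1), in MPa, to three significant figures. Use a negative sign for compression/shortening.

129 MPa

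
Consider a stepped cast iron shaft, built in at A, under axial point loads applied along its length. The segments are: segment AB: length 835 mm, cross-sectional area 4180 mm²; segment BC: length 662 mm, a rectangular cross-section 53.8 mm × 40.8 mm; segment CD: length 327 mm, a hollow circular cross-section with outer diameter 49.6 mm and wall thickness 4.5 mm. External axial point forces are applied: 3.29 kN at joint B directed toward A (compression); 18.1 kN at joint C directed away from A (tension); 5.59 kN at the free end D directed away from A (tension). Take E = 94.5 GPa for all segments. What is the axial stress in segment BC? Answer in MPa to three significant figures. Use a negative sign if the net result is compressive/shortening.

10.8 MPa

Internal axial forces (sectioning from the free end, tension +): N_CD = 5.59 kN, N_BC = 23.69 kN, N_AB = 20.4 kN.
A_BC = 2195 mm².
σ_BC = N_BC/A_BC = 23690/2195 = 10.79 MPa.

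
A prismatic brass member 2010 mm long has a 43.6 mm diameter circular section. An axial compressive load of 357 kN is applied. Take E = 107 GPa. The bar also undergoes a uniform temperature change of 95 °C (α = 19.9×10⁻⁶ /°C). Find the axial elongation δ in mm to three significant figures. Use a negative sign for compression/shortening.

A = 1493 mm².
δ_mech = NL/(AE) = -357000·2010/(1493·107000) = -4.492 mm.
δ_thermal = αLΔT = 19.9e-6·2010·95 = 3.8 mm.
δ = δ_mech + δ_thermal = -0.6919 mm.

-0.692 mm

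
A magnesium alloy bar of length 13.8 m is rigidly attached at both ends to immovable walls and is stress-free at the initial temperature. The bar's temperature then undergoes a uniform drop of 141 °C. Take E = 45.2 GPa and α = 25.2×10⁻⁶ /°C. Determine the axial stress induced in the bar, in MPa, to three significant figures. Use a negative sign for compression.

161 MPa

Free thermal expansion αLΔT = 25.2e-6 · 13800 · -141 = -49.03 mm.
The walls impose strain ε = −(-49.03)/13800 = 3.5532e-03; σ = Eε = 45200 · 3.5532e-03 = 160.6 MPa.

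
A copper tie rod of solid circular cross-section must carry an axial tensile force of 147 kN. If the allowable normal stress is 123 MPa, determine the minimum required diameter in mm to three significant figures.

Required area A ≥ P/σ_allow = 147000/123 = 1195 mm².
For a solid circular section, d ≥ √(4A/π) = 39.01 mm.

39.0 mm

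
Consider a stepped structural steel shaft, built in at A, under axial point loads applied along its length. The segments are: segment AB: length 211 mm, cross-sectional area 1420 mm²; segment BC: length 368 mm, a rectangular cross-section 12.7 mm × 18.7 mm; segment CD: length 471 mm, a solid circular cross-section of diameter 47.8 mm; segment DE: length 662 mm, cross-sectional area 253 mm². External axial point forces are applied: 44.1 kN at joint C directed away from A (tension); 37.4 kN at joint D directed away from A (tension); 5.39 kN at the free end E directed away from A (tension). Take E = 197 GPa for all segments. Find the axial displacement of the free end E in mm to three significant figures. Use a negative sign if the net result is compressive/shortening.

Internal axial forces (sectioning from the free end, tension +): N_DE = 5.39 kN, N_CD = 42.79 kN, N_BC = 86.89 kN, N_AB = 86.89 kN.
A_BC = 237.5 mm².
A_CD = 1795 mm².
δ_AB = 86890·211/(1420·197000) = 0.06554 mm
δ_BC = 86890·368/(237.5·197000) = 0.6834 mm
δ_CD = 42790·471/(1795·197000) = 0.05701 mm
δ_DE = 5390·662/(253·197000) = 0.07159 mm
δ = Σδ_i = 0.8776 mm.

0.878 mm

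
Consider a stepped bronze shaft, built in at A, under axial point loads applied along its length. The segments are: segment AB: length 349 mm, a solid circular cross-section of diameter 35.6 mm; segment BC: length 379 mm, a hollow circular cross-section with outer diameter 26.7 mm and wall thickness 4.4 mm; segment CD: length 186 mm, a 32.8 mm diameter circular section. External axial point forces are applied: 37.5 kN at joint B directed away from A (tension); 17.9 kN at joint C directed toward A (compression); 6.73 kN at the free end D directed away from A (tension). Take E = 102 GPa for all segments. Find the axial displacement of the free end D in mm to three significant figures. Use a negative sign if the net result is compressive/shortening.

Internal axial forces (sectioning from the free end, tension +): N_CD = 6.73 kN, N_BC = -11.17 kN, N_AB = 26.33 kN.
A_AB = 995.4 mm².
A_BC = 308.3 mm².
A_CD = 845 mm².
δ_AB = 26330·349/(995.4·102000) = 0.09051 mm
δ_BC = -11170·379/(308.3·102000) = -0.1346 mm
δ_CD = 6730·186/(845·102000) = 0.01452 mm
δ = Σδ_i = -0.02961 mm.

-0.0296 mm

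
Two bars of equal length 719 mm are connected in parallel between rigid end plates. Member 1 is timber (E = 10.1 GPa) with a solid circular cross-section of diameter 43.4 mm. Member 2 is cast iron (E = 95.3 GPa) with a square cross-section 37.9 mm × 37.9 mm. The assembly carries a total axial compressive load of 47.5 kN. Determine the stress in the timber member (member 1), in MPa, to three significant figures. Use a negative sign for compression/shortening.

A_1 = 1479 mm².
A_2 = 1436 mm².
Equal strain + equilibrium ⇒ each member carries load in proportion to AE: A₁E₁ = 14940000 N, A₂E₂ = 136900000 N, ΣAE = 151800000 N.
σ₁ = P·E₁/ΣAE = -47500·10100/151800000 = -3.16 MPa.

-3.16 MPa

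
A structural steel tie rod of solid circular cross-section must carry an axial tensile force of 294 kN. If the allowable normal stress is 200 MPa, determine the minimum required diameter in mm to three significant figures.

43.3 mm

Required area A ≥ P/σ_allow = 294000/200 = 1470 mm².
For a solid circular section, d ≥ √(4A/π) = 43.26 mm.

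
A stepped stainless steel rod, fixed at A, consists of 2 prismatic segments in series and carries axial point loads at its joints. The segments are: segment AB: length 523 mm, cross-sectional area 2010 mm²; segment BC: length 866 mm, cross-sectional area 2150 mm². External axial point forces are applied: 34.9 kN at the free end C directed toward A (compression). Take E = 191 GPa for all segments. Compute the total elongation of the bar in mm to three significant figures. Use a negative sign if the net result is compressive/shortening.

-0.121 mm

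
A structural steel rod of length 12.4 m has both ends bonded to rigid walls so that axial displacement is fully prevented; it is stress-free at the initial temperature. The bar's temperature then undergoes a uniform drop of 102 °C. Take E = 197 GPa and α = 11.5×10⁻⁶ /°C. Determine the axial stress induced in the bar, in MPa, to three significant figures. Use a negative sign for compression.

Free thermal expansion αLΔT = 11.5e-6 · 12400 · -102 = -14.55 mm.
The walls impose strain ε = −(-14.55)/12400 = 1.1730e-03; σ = Eε = 197000 · 1.1730e-03 = 231.1 MPa.

231 MPa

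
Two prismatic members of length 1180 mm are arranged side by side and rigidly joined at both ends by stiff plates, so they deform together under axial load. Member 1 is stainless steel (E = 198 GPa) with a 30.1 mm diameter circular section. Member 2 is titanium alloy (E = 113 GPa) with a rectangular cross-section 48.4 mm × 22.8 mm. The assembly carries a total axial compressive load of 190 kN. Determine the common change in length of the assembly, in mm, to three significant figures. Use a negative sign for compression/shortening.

A_1 = 711.6 mm².
A_2 = 1104 mm².
Equal strain + equilibrium ⇒ each member carries load in proportion to AE: A₁E₁ = 140900000 N, A₂E₂ = 124700000 N, ΣAE = 265600000 N.
δ = PL/ΣAE = -190000·1180/265600000 = -0.8442 mm.

-0.844 mm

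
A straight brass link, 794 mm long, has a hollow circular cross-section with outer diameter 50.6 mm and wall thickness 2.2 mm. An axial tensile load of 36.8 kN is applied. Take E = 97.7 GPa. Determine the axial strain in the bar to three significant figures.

0.00113

A = 334.5 mm².
σ = N/A = 110 MPa; ε = σ/E = 110/97700 = 1.126e-03.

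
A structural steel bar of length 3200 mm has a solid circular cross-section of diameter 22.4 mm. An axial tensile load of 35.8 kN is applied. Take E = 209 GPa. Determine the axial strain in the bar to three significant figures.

A = 394.1 mm².
σ = N/A = 90.84 MPa; ε = σ/E = 90.84/209000 = 4.347e-04.

4.35e-04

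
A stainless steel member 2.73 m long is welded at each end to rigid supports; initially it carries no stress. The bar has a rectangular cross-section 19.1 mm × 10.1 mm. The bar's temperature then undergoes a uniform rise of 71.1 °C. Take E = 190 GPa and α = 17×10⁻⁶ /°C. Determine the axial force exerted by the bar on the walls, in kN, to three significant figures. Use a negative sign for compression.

Free thermal expansion αLΔT = 17e-6 · 2730 · 71.1 = 3.3 mm.
The walls impose strain ε = −(3.3)/2730 = -1.2087e-03; σ = Eε = 190000 · -1.2087e-03 = -229.7 MPa.
Wall reaction R = σ·A = -229.7·192.9 = -44300 N = -44.3 kN.

-44.3 kN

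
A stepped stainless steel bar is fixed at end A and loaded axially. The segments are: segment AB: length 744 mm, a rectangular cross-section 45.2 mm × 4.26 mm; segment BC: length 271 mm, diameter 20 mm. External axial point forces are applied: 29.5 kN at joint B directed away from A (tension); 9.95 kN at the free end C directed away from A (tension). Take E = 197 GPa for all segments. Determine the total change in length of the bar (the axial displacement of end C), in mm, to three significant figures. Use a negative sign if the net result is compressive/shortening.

Internal axial forces (sectioning from the free end, tension +): N_BC = 9.95 kN, N_AB = 39.45 kN.
A_AB = 192.6 mm².
A_BC = 314.2 mm².
δ_AB = 39450·744/(192.6·197000) = 0.7738 mm
δ_BC = 9950·271/(314.2·197000) = 0.04357 mm
δ = Σδ_i = 0.8173 mm.

0.817 mm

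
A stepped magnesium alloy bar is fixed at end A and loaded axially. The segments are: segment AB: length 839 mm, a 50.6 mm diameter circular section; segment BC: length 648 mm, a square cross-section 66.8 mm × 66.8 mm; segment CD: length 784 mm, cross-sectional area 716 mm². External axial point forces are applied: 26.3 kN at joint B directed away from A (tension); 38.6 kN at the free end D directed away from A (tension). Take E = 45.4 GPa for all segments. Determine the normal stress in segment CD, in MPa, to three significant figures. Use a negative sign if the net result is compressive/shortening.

53.9 MPa

Internal axial forces (sectioning from the free end, tension +): N_CD = 38.6 kN, N_BC = 38.6 kN, N_AB = 64.9 kN.
σ_CD = N_CD/A_CD = 38600/716 = 53.91 MPa.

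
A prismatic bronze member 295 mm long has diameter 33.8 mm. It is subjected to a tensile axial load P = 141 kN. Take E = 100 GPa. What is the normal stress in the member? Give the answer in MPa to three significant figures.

A = 897.3 mm².
σ = N/A = 141000/897.3 = 157.1 MPa.

157 MPa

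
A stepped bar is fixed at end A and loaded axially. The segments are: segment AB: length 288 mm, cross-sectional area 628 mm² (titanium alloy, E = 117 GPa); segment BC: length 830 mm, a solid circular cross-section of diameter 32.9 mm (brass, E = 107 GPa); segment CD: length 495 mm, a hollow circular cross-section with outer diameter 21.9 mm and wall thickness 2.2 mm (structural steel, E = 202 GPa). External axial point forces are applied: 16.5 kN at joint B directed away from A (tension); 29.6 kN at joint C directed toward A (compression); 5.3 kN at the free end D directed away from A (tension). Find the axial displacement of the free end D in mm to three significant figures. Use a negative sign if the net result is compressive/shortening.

Internal axial forces (sectioning from the free end, tension +): N_CD = 5.3 kN, N_BC = -24.3 kN, N_AB = -7.8 kN.
A_BC = 850.1 mm².
A_CD = 136.2 mm².
δ_AB = -7800·288/(628·117000) = -0.03057 mm
δ_BC = -24300·830/(850.1·107000) = -0.2217 mm
δ_CD = 5300·495/(136.2·202000) = 0.09539 mm
δ = Σδ_i = -0.1569 mm.

-0.157 mm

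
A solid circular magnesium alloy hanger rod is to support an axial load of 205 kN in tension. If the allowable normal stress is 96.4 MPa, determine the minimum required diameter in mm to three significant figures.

52.0 mm

Required area A ≥ P/σ_allow = 205000/96.4 = 2127 mm².
For a solid circular section, d ≥ √(4A/π) = 52.03 mm.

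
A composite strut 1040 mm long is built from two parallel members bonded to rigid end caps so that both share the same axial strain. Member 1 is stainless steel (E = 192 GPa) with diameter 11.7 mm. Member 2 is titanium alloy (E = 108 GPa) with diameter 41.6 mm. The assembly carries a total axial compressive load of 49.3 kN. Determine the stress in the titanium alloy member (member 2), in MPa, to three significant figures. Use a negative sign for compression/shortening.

A_1 = 107.5 mm².
A_2 = 1359 mm².
Equal strain + equilibrium ⇒ each member carries load in proportion to AE: A₁E₁ = 20640000 N, A₂E₂ = 146800000 N, ΣAE = 167400000 N.
σ₂ = P·E₂/ΣAE = -49300·108000/167400000 = -31.8 MPa.

-31.8 MPa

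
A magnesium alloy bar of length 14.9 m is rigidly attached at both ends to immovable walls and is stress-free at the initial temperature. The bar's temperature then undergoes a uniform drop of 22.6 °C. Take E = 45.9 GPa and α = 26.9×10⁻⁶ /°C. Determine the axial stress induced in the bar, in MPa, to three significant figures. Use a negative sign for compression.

27.9 MPa

Free thermal expansion αLΔT = 26.9e-6 · 14900 · -22.6 = -9.058 mm.
The walls impose strain ε = −(-9.058)/14900 = 6.0794e-04; σ = Eε = 45900 · 6.0794e-04 = 27.9 MPa.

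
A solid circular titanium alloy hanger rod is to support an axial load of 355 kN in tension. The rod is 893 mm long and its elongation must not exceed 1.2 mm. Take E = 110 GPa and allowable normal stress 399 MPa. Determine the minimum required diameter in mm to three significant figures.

55.3 mm

Required area A ≥ P/σ_allow = 355000/399 = 889.7 mm².
For a solid circular section, d ≥ √(4A/π) = 33.66 mm.
Elongation limit: A ≥ PL/(Eδ_allow) = 355000·893/(110000·1.2) = 2402 mm² ⇒ d ≥ 55.3 mm.
The elongation limit governs.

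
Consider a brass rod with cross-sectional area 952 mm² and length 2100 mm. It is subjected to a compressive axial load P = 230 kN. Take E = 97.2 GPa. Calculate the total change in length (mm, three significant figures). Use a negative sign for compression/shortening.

-5.22 mm

δ_mech = NL/(AE) = -230000·2100/(952·97200) = -5.22 mm.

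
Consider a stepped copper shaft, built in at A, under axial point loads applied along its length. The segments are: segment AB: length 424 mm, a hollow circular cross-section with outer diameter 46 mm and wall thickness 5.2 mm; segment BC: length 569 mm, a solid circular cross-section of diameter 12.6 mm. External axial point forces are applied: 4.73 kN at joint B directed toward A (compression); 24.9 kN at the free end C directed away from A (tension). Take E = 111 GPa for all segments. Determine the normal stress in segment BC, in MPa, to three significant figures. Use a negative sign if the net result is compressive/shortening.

Internal axial forces (sectioning from the free end, tension +): N_BC = 24.9 kN, N_AB = 20.17 kN.
A_BC = 124.7 mm².
σ_BC = N_BC/A_BC = 24900/124.7 = 199.7 MPa.

200 MPa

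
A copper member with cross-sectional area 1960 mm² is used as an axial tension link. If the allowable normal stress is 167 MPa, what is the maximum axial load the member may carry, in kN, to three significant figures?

327 kN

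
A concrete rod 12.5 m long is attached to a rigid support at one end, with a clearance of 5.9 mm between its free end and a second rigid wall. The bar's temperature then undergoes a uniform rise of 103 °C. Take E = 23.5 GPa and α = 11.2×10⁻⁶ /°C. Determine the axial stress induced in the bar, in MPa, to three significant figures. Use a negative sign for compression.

-16.0 MPa

Free thermal expansion αLΔT = 11.2e-6 · 12500 · 103 = 14.42 mm.
The walls engage after the gap closes; constrained expansion = 14.42 − 5.9 = 8.52 mm.
The walls impose strain ε = −(8.52)/12500 = -6.8160e-04; σ = Eε = 23500 · -6.8160e-04 = -16.02 MPa.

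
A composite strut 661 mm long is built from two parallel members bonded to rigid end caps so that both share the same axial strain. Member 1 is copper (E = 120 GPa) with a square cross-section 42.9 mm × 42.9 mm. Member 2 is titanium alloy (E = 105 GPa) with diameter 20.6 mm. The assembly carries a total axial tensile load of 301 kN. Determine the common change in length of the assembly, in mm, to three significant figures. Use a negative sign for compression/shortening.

0.778 mm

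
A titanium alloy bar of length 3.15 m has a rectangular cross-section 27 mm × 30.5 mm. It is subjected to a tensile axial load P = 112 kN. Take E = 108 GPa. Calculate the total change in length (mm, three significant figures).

3.97 mm

A = 823.5 mm².
δ_mech = NL/(AE) = 112000·3150/(823.5·108000) = 3.967 mm.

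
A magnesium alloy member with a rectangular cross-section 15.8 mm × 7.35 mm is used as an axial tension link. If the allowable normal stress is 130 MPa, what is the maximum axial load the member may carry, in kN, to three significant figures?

15.1 kN

A = 116.1 mm².
P_max = σ_allow · A = 130 · 116.1 = 15100 N = 15.1 kN.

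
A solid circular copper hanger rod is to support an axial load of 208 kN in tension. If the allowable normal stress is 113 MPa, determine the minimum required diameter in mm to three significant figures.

48.4 mm

Required area A ≥ P/σ_allow = 208000/113 = 1841 mm².
For a solid circular section, d ≥ √(4A/π) = 48.41 mm.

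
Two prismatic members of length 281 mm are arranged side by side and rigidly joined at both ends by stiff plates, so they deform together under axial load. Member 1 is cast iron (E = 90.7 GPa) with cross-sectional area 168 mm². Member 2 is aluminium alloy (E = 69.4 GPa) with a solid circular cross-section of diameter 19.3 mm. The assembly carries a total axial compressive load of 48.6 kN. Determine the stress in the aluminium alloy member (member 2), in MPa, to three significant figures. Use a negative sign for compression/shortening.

-94.9 MPa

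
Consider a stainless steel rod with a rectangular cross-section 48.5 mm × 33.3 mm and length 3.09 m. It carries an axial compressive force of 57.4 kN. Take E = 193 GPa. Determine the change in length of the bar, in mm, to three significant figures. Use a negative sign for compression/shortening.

-0.569 mm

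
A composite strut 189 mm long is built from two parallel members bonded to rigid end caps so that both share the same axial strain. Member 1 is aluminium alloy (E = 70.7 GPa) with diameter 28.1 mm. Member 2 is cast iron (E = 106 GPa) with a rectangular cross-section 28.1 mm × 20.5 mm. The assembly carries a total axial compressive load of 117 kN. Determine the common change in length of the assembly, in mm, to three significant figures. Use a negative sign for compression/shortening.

-0.211 mm

A_1 = 620.2 mm².
A_2 = 576.1 mm².
Equal strain + equilibrium ⇒ each member carries load in proportion to AE: A₁E₁ = 43850000 N, A₂E₂ = 61060000 N, ΣAE = 104900000 N.
δ = PL/ΣAE = -117000·189/104900000 = -0.2108 mm.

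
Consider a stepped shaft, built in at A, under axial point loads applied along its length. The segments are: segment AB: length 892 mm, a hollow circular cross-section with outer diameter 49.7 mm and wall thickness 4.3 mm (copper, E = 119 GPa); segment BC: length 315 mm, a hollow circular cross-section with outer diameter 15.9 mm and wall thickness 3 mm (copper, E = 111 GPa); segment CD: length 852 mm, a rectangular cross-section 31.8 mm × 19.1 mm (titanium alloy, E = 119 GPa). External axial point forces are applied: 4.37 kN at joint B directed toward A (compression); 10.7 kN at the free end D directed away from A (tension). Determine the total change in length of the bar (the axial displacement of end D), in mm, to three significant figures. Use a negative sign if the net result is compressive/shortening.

0.453 mm

Internal axial forces (sectioning from the free end, tension +): N_CD = 10.7 kN, N_BC = 10.7 kN, N_AB = 6.33 kN.
A_AB = 613.3 mm².
A_BC = 121.6 mm².
A_CD = 607.4 mm².
δ_AB = 6330·892/(613.3·119000) = 0.07737 mm
δ_BC = 10700·315/(121.6·111000) = 0.2498 mm
δ_CD = 10700·852/(607.4·119000) = 0.1261 mm
δ = Σδ_i = 0.4532 mm.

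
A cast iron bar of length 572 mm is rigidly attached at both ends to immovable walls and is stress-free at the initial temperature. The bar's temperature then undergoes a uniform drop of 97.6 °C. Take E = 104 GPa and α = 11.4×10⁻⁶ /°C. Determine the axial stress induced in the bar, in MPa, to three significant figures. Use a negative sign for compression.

116 MPa

Free thermal expansion αLΔT = 11.4e-6 · 572 · -97.6 = -0.6364 mm.
The walls impose strain ε = −(-0.6364)/572 = 1.1126e-03; σ = Eε = 104000 · 1.1126e-03 = 115.7 MPa.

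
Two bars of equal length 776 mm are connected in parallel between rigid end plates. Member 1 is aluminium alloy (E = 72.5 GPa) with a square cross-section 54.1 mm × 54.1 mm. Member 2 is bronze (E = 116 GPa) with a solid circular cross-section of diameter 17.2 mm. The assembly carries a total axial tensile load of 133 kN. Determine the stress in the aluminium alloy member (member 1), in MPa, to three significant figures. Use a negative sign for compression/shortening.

A_1 = 2927 mm².
A_2 = 232.4 mm².
Equal strain + equilibrium ⇒ each member carries load in proportion to AE: A₁E₁ = 212200000 N, A₂E₂ = 26950000 N, ΣAE = 239100000 N.
σ₁ = P·E₁/ΣAE = 133000·72500/239100000 = 40.32 MPa.

40.3 MPa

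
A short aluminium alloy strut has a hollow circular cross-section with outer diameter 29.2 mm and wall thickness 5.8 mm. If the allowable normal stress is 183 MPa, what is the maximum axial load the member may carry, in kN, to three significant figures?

A = 426.4 mm².
P_max = σ_allow · A = 183 · 426.4 = 78030 N = 78.03 kN.

78.0 kN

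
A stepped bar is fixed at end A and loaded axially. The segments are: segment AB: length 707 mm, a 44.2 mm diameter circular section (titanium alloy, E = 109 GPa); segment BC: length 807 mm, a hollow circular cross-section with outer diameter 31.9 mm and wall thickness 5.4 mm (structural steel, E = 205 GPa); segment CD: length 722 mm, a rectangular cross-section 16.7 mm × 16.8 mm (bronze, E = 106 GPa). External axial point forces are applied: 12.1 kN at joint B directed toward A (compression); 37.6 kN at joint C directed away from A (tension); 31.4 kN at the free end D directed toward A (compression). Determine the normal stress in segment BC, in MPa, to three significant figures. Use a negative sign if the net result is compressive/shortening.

Internal axial forces (sectioning from the free end, tension +): N_CD = -31.4 kN, N_BC = 6.2 kN, N_AB = -5.9 kN.
A_BC = 449.6 mm².
σ_BC = N_BC/A_BC = 6200/449.6 = 13.79 MPa.

13.8 MPa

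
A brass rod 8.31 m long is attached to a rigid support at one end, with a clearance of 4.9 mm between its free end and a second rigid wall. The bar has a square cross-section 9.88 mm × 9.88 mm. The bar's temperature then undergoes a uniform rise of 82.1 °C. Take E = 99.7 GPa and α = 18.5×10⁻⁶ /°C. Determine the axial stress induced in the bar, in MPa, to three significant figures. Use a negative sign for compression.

Free thermal expansion αLΔT = 18.5e-6 · 8310 · 82.1 = 12.62 mm.
The walls engage after the gap closes; constrained expansion = 12.62 − 4.9 = 7.722 mm.
The walls impose strain ε = −(7.722)/8310 = -9.2920e-04; σ = Eε = 99700 · -9.2920e-04 = -92.64 MPa.

-92.6 MPa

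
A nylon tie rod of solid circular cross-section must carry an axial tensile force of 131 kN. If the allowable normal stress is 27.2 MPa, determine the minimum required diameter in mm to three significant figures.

78.3 mm

Required area A ≥ P/σ_allow = 131000/27.2 = 4816 mm².
For a solid circular section, d ≥ √(4A/π) = 78.31 mm.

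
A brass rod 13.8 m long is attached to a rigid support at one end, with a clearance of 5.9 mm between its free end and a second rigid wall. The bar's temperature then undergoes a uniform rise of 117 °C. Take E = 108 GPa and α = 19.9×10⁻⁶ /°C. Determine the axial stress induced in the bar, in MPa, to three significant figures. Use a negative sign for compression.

-205 MPa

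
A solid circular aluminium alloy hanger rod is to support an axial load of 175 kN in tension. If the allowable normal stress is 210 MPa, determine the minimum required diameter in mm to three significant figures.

32.6 mm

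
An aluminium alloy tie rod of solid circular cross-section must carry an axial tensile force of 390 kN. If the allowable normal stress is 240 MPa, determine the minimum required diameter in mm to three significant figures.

45.5 mm

Required area A ≥ P/σ_allow = 390000/240 = 1625 mm².
For a solid circular section, d ≥ √(4A/π) = 45.49 mm.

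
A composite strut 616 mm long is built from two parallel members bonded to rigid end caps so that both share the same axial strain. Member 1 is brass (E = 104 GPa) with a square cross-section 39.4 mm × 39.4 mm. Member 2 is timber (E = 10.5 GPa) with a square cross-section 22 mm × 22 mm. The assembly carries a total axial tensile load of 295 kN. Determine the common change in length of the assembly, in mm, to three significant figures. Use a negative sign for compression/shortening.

1.09 mm

A_1 = 1552 mm².
A_2 = 484 mm².
Equal strain + equilibrium ⇒ each member carries load in proportion to AE: A₁E₁ = 161400000 N, A₂E₂ = 5082000 N, ΣAE = 166500000 N.
δ = PL/ΣAE = 295000·616/166500000 = 1.091 mm.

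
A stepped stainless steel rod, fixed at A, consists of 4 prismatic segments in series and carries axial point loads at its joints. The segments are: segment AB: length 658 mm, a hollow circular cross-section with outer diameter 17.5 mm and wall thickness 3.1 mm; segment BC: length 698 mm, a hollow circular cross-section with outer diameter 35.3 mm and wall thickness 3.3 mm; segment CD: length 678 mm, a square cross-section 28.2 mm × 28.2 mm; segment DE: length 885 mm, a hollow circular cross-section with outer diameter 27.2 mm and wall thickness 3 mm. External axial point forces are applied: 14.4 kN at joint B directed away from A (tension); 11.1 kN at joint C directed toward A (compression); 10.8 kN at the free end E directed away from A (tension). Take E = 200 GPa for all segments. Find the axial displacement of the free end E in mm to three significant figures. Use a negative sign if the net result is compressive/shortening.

0.583 mm

Internal axial forces (sectioning from the free end, tension +): N_DE = 10.8 kN, N_CD = 10.8 kN, N_BC = -0.3 kN, N_AB = 14.1 kN.
A_AB = 140.2 mm².
A_BC = 331.8 mm².
A_CD = 795.2 mm².
A_DE = 228.1 mm².
δ_AB = 14100·658/(140.2·200000) = 0.3308 mm
δ_BC = -300·698/(331.8·200000) = -0.003156 mm
δ_CD = 10800·678/(795.2·200000) = 0.04604 mm
δ_DE = 10800·885/(228.1·200000) = 0.2095 mm
δ = Σδ_i = 0.5832 mm.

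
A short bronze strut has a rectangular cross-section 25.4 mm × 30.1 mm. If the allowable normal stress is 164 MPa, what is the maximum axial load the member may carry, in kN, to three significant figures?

A = 764.5 mm².
P_max = σ_allow · A = 164 · 764.5 = 125400 N = 125.4 kN.

125 kN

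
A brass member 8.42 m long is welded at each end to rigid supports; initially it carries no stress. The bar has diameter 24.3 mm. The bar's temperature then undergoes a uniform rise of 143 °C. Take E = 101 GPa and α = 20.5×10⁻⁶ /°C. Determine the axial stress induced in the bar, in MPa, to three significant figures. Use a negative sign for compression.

Free thermal expansion αLΔT = 20.5e-6 · 8420 · 143 = 24.68 mm.
The walls impose strain ε = −(24.68)/8420 = -2.9315e-03; σ = Eε = 101000 · -2.9315e-03 = -296.1 MPa.

-296 MPa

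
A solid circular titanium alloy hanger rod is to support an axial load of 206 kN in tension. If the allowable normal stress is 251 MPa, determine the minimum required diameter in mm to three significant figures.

32.3 mm

Required area A ≥ P/σ_allow = 206000/251 = 820.7 mm².
For a solid circular section, d ≥ √(4A/π) = 32.33 mm.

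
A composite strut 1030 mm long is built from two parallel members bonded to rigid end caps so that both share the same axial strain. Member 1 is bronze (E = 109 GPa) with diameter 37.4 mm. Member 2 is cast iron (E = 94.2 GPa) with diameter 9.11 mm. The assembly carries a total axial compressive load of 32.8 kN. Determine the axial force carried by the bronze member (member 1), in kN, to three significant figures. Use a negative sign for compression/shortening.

-31.2 kN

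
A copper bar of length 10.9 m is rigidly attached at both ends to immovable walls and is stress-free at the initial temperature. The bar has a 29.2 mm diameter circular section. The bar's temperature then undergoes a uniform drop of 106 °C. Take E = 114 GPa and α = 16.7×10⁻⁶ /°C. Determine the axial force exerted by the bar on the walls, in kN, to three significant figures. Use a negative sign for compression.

135 kN

Free thermal expansion αLΔT = 16.7e-6 · 10900 · -106 = -19.3 mm.
The walls impose strain ε = −(-19.3)/10900 = 1.7702e-03; σ = Eε = 114000 · 1.7702e-03 = 201.8 MPa.
Wall reaction R = σ·A = 201.8·669.7 = 135100 N = 135.1 kN.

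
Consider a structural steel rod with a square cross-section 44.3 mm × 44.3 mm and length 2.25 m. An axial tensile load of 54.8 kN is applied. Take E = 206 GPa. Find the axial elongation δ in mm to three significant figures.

A = 1962 mm².
δ_mech = NL/(AE) = 54800·2250/(1962·206000) = 0.305 mm.

0.305 mm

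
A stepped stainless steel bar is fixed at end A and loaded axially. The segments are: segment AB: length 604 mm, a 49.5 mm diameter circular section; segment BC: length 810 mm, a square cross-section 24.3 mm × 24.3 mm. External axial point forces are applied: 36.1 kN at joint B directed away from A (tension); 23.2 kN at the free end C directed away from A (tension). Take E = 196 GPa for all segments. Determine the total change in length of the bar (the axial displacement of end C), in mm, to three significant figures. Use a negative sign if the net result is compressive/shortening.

Internal axial forces (sectioning from the free end, tension +): N_BC = 23.2 kN, N_AB = 59.3 kN.
A_AB = 1924 mm².
A_BC = 590.5 mm².
δ_AB = 59300·604/(1924·196000) = 0.09496 mm
δ_BC = 23200·810/(590.5·196000) = 0.1624 mm
δ = Σδ_i = 0.2573 mm.

0.257 mm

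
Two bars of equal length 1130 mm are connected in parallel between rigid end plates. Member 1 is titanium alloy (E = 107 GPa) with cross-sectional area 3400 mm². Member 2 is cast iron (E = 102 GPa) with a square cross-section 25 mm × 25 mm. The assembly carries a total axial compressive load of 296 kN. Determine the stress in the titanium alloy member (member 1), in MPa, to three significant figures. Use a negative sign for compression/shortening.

A_2 = 625 mm².
Equal strain + equilibrium ⇒ each member carries load in proportion to AE: A₁E₁ = 363800000 N, A₂E₂ = 63750000 N, ΣAE = 427600000 N.
σ₁ = P·E₁/ΣAE = -296000·107000/427600000 = -74.08 MPa.

-74.1 MPa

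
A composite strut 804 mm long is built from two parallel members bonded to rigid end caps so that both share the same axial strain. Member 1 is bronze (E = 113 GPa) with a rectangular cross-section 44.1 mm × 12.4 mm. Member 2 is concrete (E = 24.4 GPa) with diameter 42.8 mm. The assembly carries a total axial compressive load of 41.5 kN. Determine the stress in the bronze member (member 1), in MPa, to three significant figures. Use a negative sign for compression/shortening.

-48.4 MPa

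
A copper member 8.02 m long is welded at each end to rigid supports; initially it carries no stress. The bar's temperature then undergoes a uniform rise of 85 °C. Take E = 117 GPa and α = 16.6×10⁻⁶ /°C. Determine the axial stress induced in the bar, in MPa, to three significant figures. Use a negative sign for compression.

Free thermal expansion αLΔT = 16.6e-6 · 8020 · 85 = 11.32 mm.
The walls impose strain ε = −(11.32)/8020 = -1.4110e-03; σ = Eε = 117000 · -1.4110e-03 = -165.1 MPa.

-165 MPa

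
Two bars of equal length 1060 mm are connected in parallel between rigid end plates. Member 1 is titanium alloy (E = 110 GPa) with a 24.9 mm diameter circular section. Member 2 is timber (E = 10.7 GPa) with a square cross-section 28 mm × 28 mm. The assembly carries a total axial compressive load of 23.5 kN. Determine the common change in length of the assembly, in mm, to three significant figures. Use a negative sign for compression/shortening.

A_1 = 487 mm².
A_2 = 784 mm².
Equal strain + equilibrium ⇒ each member carries load in proportion to AE: A₁E₁ = 53570000 N, A₂E₂ = 8389000 N, ΣAE = 61950000 N.
δ = PL/ΣAE = -23500·1060/61950000 = -0.4021 mm.

-0.402 mm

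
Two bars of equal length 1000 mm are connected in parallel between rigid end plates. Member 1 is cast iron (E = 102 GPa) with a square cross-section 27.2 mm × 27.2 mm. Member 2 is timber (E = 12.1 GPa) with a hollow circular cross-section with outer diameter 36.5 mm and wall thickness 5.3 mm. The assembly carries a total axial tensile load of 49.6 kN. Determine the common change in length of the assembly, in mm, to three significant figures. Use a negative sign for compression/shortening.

0.607 mm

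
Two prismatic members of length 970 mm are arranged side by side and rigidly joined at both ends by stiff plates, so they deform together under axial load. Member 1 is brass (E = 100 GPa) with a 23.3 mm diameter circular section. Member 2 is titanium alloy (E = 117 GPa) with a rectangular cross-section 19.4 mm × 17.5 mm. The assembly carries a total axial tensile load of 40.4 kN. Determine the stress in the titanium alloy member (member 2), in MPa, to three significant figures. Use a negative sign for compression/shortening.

A_1 = 426.4 mm².
A_2 = 339.5 mm².
Equal strain + equilibrium ⇒ each member carries load in proportion to AE: A₁E₁ = 42640000 N, A₂E₂ = 39720000 N, ΣAE = 82360000 N.
σ₂ = P·E₂/ΣAE = 40400·117000/82360000 = 57.39 MPa.

57.4 MPa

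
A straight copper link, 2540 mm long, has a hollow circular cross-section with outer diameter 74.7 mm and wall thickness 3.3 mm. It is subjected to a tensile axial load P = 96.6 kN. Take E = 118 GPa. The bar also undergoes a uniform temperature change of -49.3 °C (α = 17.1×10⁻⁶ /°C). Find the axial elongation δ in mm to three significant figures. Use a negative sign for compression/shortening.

0.668 mm

A = 740.2 mm².
δ_mech = NL/(AE) = 96600·2540/(740.2·118000) = 2.809 mm.
δ_thermal = αLΔT = 17.1e-6·2540·-49.3 = -2.141 mm.
δ = δ_mech + δ_thermal = 0.6678 mm.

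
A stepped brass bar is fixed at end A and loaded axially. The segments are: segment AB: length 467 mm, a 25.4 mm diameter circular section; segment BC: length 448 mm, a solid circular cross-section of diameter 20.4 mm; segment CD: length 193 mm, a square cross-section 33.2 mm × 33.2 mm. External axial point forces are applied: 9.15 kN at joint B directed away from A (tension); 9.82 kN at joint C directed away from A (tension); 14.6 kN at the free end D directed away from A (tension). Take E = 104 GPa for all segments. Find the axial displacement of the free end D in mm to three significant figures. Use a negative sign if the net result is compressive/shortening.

0.644 mm

Internal axial forces (sectioning from the free end, tension +): N_CD = 14.6 kN, N_BC = 24.42 kN, N_AB = 33.57 kN.
A_AB = 506.7 mm².
A_BC = 326.9 mm².
A_CD = 1102 mm².
δ_AB = 33570·467/(506.7·104000) = 0.2975 mm
δ_BC = 24420·448/(326.9·104000) = 0.3218 mm
δ_CD = 14600·193/(1102·104000) = 0.02458 mm
δ = Σδ_i = 0.6439 mm.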